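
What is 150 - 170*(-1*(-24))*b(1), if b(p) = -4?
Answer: 16470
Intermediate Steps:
150 - 170*(-1*(-24))*b(1) = 150 - 170*(-1*(-24))*(-4) = 150 - 4080*(-4) = 150 - 170*(-96) = 150 + 16320 = 16470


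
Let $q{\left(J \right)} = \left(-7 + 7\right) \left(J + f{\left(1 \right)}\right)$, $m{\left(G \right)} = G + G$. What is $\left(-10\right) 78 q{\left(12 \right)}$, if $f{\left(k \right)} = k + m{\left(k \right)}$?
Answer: $0$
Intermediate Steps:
$m{\left(G \right)} = 2 G$
$f{\left(k \right)} = 3 k$ ($f{\left(k \right)} = k + 2 k = 3 k$)
$q{\left(J \right)} = 0$ ($q{\left(J \right)} = \left(-7 + 7\right) \left(J + 3 \cdot 1\right) = 0 \left(J + 3\right) = 0 \left(3 + J\right) = 0$)
$\left(-10\right) 78 q{\left(12 \right)} = \left(-10\right) 78 \cdot 0 = \left(-780\right) 0 = 0$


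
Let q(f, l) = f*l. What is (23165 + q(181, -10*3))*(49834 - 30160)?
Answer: 348918390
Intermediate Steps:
(23165 + q(181, -10*3))*(49834 - 30160) = (23165 + 181*(-10*3))*(49834 - 30160) = (23165 + 181*(-30))*19674 = (23165 - 5430)*19674 = 17735*19674 = 348918390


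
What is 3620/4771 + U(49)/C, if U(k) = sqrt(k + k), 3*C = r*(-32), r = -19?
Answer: 3620/4771 + 21*sqrt(2)/608 ≈ 0.80760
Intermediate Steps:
C = 608/3 (C = (-19*(-32))/3 = (1/3)*608 = 608/3 ≈ 202.67)
U(k) = sqrt(2)*sqrt(k) (U(k) = sqrt(2*k) = sqrt(2)*sqrt(k))
3620/4771 + U(49)/C = 3620/4771 + (sqrt(2)*sqrt(49))/(608/3) = 3620*(1/4771) + (sqrt(2)*7)*(3/608) = 3620/4771 + (7*sqrt(2))*(3/608) = 3620/4771 + 21*sqrt(2)/608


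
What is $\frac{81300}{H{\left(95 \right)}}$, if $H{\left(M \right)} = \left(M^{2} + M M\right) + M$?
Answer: $\frac{16260}{3629} \approx 4.4806$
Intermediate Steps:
$H{\left(M \right)} = M + 2 M^{2}$ ($H{\left(M \right)} = \left(M^{2} + M^{2}\right) + M = 2 M^{2} + M = M + 2 M^{2}$)
$\frac{81300}{H{\left(95 \right)}} = \frac{81300}{95 \left(1 + 2 \cdot 95\right)} = \frac{81300}{95 \left(1 + 190\right)} = \frac{81300}{95 \cdot 191} = \frac{81300}{18145} = 81300 \cdot \frac{1}{18145} = \frac{16260}{3629}$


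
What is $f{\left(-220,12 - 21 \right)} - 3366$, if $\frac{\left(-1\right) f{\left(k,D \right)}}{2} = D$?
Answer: $-3348$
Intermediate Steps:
$f{\left(k,D \right)} = - 2 D$
$f{\left(-220,12 - 21 \right)} - 3366 = - 2 \left(12 - 21\right) - 3366 = \left(-2\right) \left(-9\right) - 3366 = 18 - 3366 = -3348$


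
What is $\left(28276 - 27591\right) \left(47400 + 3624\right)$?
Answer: $34951440$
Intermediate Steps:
$\left(28276 - 27591\right) \left(47400 + 3624\right) = 685 \cdot 51024 = 34951440$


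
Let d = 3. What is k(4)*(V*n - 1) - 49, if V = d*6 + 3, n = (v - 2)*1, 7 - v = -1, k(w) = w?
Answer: 451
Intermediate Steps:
v = 8 (v = 7 - 1*(-1) = 7 + 1 = 8)
n = 6 (n = (8 - 2)*1 = 6*1 = 6)
V = 21 (V = 3*6 + 3 = 18 + 3 = 21)
k(4)*(V*n - 1) - 49 = 4*(21*6 - 1) - 49 = 4*(126 - 1) - 49 = 4*125 - 49 = 500 - 49 = 451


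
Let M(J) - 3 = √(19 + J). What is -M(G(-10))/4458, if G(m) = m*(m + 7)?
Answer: -5/2229 ≈ -0.0022432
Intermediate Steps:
G(m) = m*(7 + m)
M(J) = 3 + √(19 + J)
-M(G(-10))/4458 = -(3 + √(19 - 10*(7 - 10)))/4458 = -(3 + √(19 - 10*(-3)))*(1/4458) = -(3 + √(19 + 30))*(1/4458) = -(3 + √49)*(1/4458) = -(3 + 7)*(1/4458) = -1*10*(1/4458) = -10*1/4458 = -5/2229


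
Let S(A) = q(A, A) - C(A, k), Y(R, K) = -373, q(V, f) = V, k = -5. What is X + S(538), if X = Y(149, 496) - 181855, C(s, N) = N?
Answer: -181685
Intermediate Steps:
X = -182228 (X = -373 - 181855 = -182228)
S(A) = 5 + A (S(A) = A - 1*(-5) = A + 5 = 5 + A)
X + S(538) = -182228 + (5 + 538) = -182228 + 543 = -181685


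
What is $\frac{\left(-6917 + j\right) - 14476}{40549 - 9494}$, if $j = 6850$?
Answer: $- \frac{14543}{31055} \approx -0.4683$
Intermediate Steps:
$\frac{\left(-6917 + j\right) - 14476}{40549 - 9494} = \frac{\left(-6917 + 6850\right) - 14476}{40549 - 9494} = \frac{-67 - 14476}{31055} = \left(-14543\right) \frac{1}{31055} = - \frac{14543}{31055}$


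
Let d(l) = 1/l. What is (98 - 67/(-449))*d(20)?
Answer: 44069/8980 ≈ 4.9075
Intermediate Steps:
(98 - 67/(-449))*d(20) = (98 - 67/(-449))/20 = (98 - 67*(-1/449))*(1/20) = (98 + 67/449)*(1/20) = (44069/449)*(1/20) = 44069/8980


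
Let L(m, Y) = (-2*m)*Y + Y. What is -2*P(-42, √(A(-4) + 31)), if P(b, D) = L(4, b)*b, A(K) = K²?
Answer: 24696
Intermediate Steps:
L(m, Y) = Y - 2*Y*m (L(m, Y) = -2*Y*m + Y = Y - 2*Y*m)
P(b, D) = -7*b² (P(b, D) = (b*(1 - 2*4))*b = (b*(1 - 8))*b = (b*(-7))*b = (-7*b)*b = -7*b²)
-2*P(-42, √(A(-4) + 31)) = -(-14)*(-42)² = -(-14)*1764 = -2*(-12348) = 24696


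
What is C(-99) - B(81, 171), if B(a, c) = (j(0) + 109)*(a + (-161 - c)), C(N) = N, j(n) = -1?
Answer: 27009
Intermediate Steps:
B(a, c) = -17388 - 108*c + 108*a (B(a, c) = (-1 + 109)*(a + (-161 - c)) = 108*(-161 + a - c) = -17388 - 108*c + 108*a)
C(-99) - B(81, 171) = -99 - (-17388 - 108*171 + 108*81) = -99 - (-17388 - 18468 + 8748) = -99 - 1*(-27108) = -99 + 27108 = 27009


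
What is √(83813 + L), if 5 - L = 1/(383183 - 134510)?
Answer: √5183159354298249/248673 ≈ 289.51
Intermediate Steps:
L = 1243364/248673 (L = 5 - 1/(383183 - 134510) = 5 - 1/248673 = 1243364/248673 ≈ 5.0000)
√(83813 + L) = √(83813 + 1243364/248673) = √(20843273513/248673) = √5183159354298249/248673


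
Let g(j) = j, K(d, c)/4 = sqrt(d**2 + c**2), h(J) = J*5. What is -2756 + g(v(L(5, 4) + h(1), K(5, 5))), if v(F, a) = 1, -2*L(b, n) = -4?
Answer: -2755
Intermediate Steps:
h(J) = 5*J
L(b, n) = 2 (L(b, n) = -1/2*(-4) = 2)
K(d, c) = 4*sqrt(c**2 + d**2) (K(d, c) = 4*sqrt(d**2 + c**2) = 4*sqrt(c**2 + d**2))
-2756 + g(v(L(5, 4) + h(1), K(5, 5))) = -2756 + 1 = -2755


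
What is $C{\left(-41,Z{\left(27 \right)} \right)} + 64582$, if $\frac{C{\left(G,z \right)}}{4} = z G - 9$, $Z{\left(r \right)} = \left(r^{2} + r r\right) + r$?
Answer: $-178994$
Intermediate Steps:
$Z{\left(r \right)} = r + 2 r^{2}$ ($Z{\left(r \right)} = \left(r^{2} + r^{2}\right) + r = 2 r^{2} + r = r + 2 r^{2}$)
$C{\left(G,z \right)} = -36 + 4 G z$ ($C{\left(G,z \right)} = 4 \left(z G - 9\right) = 4 \left(G z - 9\right) = 4 \left(-9 + G z\right) = -36 + 4 G z$)
$C{\left(-41,Z{\left(27 \right)} \right)} + 64582 = \left(-36 + 4 \left(-41\right) 27 \left(1 + 2 \cdot 27\right)\right) + 64582 = \left(-36 + 4 \left(-41\right) 27 \left(1 + 54\right)\right) + 64582 = \left(-36 + 4 \left(-41\right) 27 \cdot 55\right) + 64582 = \left(-36 + 4 \left(-41\right) 1485\right) + 64582 = \left(-36 - 243540\right) + 64582 = -243576 + 64582 = -178994$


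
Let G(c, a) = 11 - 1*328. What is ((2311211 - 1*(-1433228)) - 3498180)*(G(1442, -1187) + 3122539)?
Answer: 768875267498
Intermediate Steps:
G(c, a) = -317 (G(c, a) = 11 - 328 = -317)
((2311211 - 1*(-1433228)) - 3498180)*(G(1442, -1187) + 3122539) = ((2311211 - 1*(-1433228)) - 3498180)*(-317 + 3122539) = ((2311211 + 1433228) - 3498180)*3122222 = (3744439 - 3498180)*3122222 = 246259*3122222 = 768875267498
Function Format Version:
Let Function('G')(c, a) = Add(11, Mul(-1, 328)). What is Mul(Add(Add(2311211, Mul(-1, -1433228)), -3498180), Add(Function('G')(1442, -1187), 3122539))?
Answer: 768875267498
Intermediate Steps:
Function('G')(c, a) = -317 (Function('G')(c, a) = Add(11, -328) = -317)
Mul(Add(Add(2311211, Mul(-1, -1433228)), -3498180), Add(Function('G')(1442, -1187), 3122539)) = Mul(Add(Add(2311211, Mul(-1, -1433228)), -3498180), Add(-317, 3122539)) = Mul(Add(Add(2311211, 1433228), -3498180), 3122222) = Mul(Add(3744439, -3498180), 3122222) = Mul(246259, 3122222) = 768875267498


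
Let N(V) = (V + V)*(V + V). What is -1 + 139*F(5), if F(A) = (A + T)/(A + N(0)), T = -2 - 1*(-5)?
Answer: 1107/5 ≈ 221.40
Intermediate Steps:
T = 3 (T = -2 + 5 = 3)
N(V) = 4*V² (N(V) = (2*V)*(2*V) = 4*V²)
F(A) = (3 + A)/A (F(A) = (A + 3)/(A + 4*0²) = (3 + A)/(A + 4*0) = (3 + A)/(A + 0) = (3 + A)/A)
-1 + 139*F(5) = -1 + 139*((3 + 5)/5) = -1 + 139*((⅕)*8) = -1 + 139*(8/5) = -1 + 1112/5 = 1107/5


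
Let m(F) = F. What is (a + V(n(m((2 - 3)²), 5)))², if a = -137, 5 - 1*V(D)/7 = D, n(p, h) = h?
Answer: 18769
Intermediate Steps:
V(D) = 35 - 7*D
(a + V(n(m((2 - 3)²), 5)))² = (-137 + (35 - 7*5))² = (-137 + (35 - 35))² = (-137 + 0)² = (-137)² = 18769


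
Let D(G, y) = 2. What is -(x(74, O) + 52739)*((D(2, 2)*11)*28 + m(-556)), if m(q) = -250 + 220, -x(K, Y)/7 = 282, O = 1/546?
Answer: -29748290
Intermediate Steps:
O = 1/546 ≈ 0.0018315
x(K, Y) = -1974 (x(K, Y) = -7*282 = -1974)
m(q) = -30
-(x(74, O) + 52739)*((D(2, 2)*11)*28 + m(-556)) = -(-1974 + 52739)*((2*11)*28 - 30) = -50765*(22*28 - 30) = -50765*(616 - 30) = -50765*586 = -1*29748290 = -29748290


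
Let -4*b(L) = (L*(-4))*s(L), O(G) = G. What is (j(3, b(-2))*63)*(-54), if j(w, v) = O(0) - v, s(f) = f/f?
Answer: -6804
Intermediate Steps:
s(f) = 1
b(L) = L (b(L) = -L*(-4)/4 = -(-4*L)/4 = -(-1)*L = L)
j(w, v) = -v (j(w, v) = 0 - v = -v)
(j(3, b(-2))*63)*(-54) = (-1*(-2)*63)*(-54) = (2*63)*(-54) = 126*(-54) = -6804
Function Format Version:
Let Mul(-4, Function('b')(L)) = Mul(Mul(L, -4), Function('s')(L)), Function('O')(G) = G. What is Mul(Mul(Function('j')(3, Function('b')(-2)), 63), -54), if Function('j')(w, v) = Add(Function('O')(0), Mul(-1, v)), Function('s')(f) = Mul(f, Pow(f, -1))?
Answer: -6804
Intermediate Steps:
Function('s')(f) = 1
Function('b')(L) = L (Function('b')(L) = Mul(Rational(-1, 4), Mul(Mul(L, -4), 1)) = Mul(Rational(-1, 4), Mul(Mul(-4, L), 1)) = Mul(Rational(-1, 4), Mul(-4, L)) = L)
Function('j')(w, v) = Mul(-1, v) (Function('j')(w, v) = Add(0, Mul(-1, v)) = Mul(-1, v))
Mul(Mul(Function('j')(3, Function('b')(-2)), 63), -54) = Mul(Mul(Mul(-1, -2), 63), -54) = Mul(Mul(2, 63), -54) = Mul(126, -54) = -6804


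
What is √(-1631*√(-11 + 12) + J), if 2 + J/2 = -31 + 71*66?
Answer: 5*√307 ≈ 87.607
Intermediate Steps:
J = 9306 (J = -4 + 2*(-31 + 71*66) = -4 + 2*(-31 + 4686) = -4 + 2*4655 = -4 + 9310 = 9306)
√(-1631*√(-11 + 12) + J) = √(-1631*√(-11 + 12) + 9306) = √(-1631*√1 + 9306) = √(-1631*1 + 9306) = √(-1631 + 9306) = √7675 = 5*√307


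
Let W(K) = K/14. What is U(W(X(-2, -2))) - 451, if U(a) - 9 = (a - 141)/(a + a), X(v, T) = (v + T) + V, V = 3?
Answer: 1091/2 ≈ 545.50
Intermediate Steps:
X(v, T) = 3 + T + v (X(v, T) = (v + T) + 3 = (T + v) + 3 = 3 + T + v)
W(K) = K/14 (W(K) = K*(1/14) = K/14)
U(a) = 9 + (-141 + a)/(2*a) (U(a) = 9 + (a - 141)/(a + a) = 9 + (-141 + a)/((2*a)) = 9 + (-141 + a)*(1/(2*a)) = 9 + (-141 + a)/(2*a))
U(W(X(-2, -2))) - 451 = (-141 + 19*((3 - 2 - 2)/14))/(2*(((3 - 2 - 2)/14))) - 451 = (-141 + 19*((1/14)*(-1)))/(2*(((1/14)*(-1)))) - 451 = (-141 + 19*(-1/14))/(2*(-1/14)) - 451 = (1/2)*(-14)*(-141 - 19/14) - 451 = (1/2)*(-14)*(-1993/14) - 451 = 1993/2 - 451 = 1091/2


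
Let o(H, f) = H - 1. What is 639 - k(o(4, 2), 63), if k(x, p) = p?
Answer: 576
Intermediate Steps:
o(H, f) = -1 + H
639 - k(o(4, 2), 63) = 639 - 1*63 = 639 - 63 = 576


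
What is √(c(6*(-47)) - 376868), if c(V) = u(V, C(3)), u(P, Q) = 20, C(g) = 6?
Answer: 12*I*√2617 ≈ 613.88*I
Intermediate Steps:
c(V) = 20
√(c(6*(-47)) - 376868) = √(20 - 376868) = √(-376848) = 12*I*√2617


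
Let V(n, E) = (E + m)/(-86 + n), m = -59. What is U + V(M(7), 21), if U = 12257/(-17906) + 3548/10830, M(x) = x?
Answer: 135801593/1094274030 ≈ 0.12410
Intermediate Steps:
U = -4943773/13851570 (U = 12257*(-1/17906) + 3548*(1/10830) = -1751/2558 + 1774/5415 = -4943773/13851570 ≈ -0.35691)
V(n, E) = (-59 + E)/(-86 + n) (V(n, E) = (E - 59)/(-86 + n) = (-59 + E)/(-86 + n))
U + V(M(7), 21) = -4943773/13851570 + (-59 + 21)/(-86 + 7) = -4943773/13851570 - 38/(-79) = -4943773/13851570 - 1/79*(-38) = -4943773/13851570 + 38/79 = 135801593/1094274030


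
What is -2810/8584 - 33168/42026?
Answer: -100701793/90187796 ≈ -1.1166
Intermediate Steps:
-2810/8584 - 33168/42026 = -2810*1/8584 - 33168*1/42026 = -1405/4292 - 16584/21013 = -100701793/90187796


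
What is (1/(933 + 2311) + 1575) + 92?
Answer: 5407749/3244 ≈ 1667.0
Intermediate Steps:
(1/(933 + 2311) + 1575) + 92 = (1/3244 + 1575) + 92 = 5109301/3244 + 92 = 5407749/3244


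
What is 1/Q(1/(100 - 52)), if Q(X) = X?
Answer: 48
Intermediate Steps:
1/Q(1/(100 - 52)) = 1/(1/(100 - 52)) = 1/(1/48) = 48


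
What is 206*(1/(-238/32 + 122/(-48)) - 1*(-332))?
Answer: 32749880/479 ≈ 68371.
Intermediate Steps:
206*(1/(-238/32 + 122/(-48)) - 1*(-332)) = 206*(1/(-238*1/32 + 122*(-1/48)) + 332) = 206*(1/(-119/16 - 61/24) + 332) = 206*(1/(-479/48) + 332) = 206*(-48/479 + 332) = 206*(158980/479) = 32749880/479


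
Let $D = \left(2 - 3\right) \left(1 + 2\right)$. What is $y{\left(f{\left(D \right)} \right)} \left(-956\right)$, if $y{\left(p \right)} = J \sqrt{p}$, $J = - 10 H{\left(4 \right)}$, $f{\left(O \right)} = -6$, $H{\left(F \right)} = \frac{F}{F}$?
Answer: $9560 i \sqrt{6} \approx 23417.0 i$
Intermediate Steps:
$H{\left(F \right)} = 1$
$D = -3$ ($D = \left(-1\right) 3 = -3$)
$J = -10$ ($J = \left(-10\right) 1 = -10$)
$y{\left(p \right)} = - 10 \sqrt{p}$
$y{\left(f{\left(D \right)} \right)} \left(-956\right) = - 10 \sqrt{-6} \left(-956\right) = - 10 i \sqrt{6} \left(-956\right) = 9560 i \sqrt{6}$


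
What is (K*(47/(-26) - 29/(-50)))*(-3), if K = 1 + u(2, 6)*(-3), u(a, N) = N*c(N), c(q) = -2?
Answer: 44289/325 ≈ 136.27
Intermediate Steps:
u(a, N) = -2*N (u(a, N) = N*(-2) = -2*N)
K = 37 (K = 1 - 2*6*(-3) = 1 - 12*(-3) = 1 + 36 = 37)
(K*(47/(-26) - 29/(-50)))*(-3) = (37*(47/(-26) - 29/(-50)))*(-3) = (37*(47*(-1/26) - 29*(-1/50)))*(-3) = (37*(-47/26 + 29/50))*(-3) = (37*(-399/325))*(-3) = -14763/325*(-3) = 44289/325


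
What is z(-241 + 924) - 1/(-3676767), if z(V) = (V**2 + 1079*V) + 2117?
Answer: 4432574254822/3676767 ≈ 1.2056e+6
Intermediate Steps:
z(V) = 2117 + V**2 + 1079*V
z(-241 + 924) - 1/(-3676767) = (2117 + (-241 + 924)**2 + 1079*(-241 + 924)) - 1/(-3676767) = (2117 + 683**2 + 1079*683) - 1*(-1/3676767) = (2117 + 466489 + 736957) + 1/3676767 = 1205563 + 1/3676767 = 4432574254822/3676767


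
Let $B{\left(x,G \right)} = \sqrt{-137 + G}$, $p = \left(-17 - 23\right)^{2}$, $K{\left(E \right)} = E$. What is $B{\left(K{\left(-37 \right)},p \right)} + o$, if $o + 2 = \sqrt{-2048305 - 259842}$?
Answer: $-2 + \sqrt{1463} + i \sqrt{2308147} \approx 36.249 + 1519.3 i$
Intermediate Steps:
$p = 1600$ ($p = \left(-40\right)^{2} = 1600$)
$o = -2 + i \sqrt{2308147}$ ($o = -2 + \sqrt{-2048305 - 259842} = -2 + \sqrt{-2308147} = -2 + i \sqrt{2308147} \approx -2.0 + 1519.3 i$)
$B{\left(K{\left(-37 \right)},p \right)} + o = \sqrt{-137 + 1600} - \left(2 - i \sqrt{2308147}\right) = \sqrt{1463} - \left(2 - i \sqrt{2308147}\right) = -2 + \sqrt{1463} + i \sqrt{2308147}$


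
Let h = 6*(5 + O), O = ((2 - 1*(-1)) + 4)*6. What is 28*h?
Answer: 7896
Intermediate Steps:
O = 42 (O = ((2 + 1) + 4)*6 = (3 + 4)*6 = 7*6 = 42)
h = 282 (h = 6*(5 + 42) = 6*47 = 282)
28*h = 28*282 = 7896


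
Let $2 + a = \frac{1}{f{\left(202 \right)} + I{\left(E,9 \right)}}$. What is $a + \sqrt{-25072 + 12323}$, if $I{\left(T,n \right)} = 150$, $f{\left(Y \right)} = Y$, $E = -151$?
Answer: $- \frac{703}{352} + i \sqrt{12749} \approx -1.9972 + 112.91 i$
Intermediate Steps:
$a = - \frac{703}{352}$ ($a = -2 + \frac{1}{202 + 150} = -2 + \frac{1}{352} = - \frac{703}{352} \approx -1.9972$)
$a + \sqrt{-25072 + 12323} = - \frac{703}{352} + \sqrt{-25072 + 12323} = - \frac{703}{352} + \sqrt{-12749} = - \frac{703}{352} + i \sqrt{12749}$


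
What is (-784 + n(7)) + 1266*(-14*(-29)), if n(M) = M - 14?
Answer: 513205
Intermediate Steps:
n(M) = -14 + M
(-784 + n(7)) + 1266*(-14*(-29)) = (-784 + (-14 + 7)) + 1266*(-14*(-29)) = (-784 - 7) + 1266*406 = -791 + 513996 = 513205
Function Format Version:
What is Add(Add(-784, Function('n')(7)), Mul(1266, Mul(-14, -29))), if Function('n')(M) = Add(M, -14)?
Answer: 513205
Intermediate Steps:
Function('n')(M) = Add(-14, M)
Add(Add(-784, Function('n')(7)), Mul(1266, Mul(-14, -29))) = Add(Add(-784, Add(-14, 7)), Mul(1266, Mul(-14, -29))) = Add(Add(-784, -7), Mul(1266, 406)) = Add(-791, 513996) = 513205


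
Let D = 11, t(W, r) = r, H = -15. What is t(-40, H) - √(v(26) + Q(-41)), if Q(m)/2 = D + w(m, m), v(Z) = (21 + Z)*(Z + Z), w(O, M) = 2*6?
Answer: -15 - √2490 ≈ -64.900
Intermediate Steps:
w(O, M) = 12
v(Z) = 2*Z*(21 + Z) (v(Z) = (21 + Z)*(2*Z) = 2*Z*(21 + Z))
Q(m) = 46 (Q(m) = 2*(11 + 12) = 2*23 = 46)
t(-40, H) - √(v(26) + Q(-41)) = -15 - √(2*26*(21 + 26) + 46) = -15 - √(2*26*47 + 46) = -15 - √(2444 + 46) = -15 - √2490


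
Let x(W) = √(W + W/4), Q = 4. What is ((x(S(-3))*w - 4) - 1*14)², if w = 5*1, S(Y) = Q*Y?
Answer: (18 - 5*I*√15)² ≈ -51.0 - 697.14*I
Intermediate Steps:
S(Y) = 4*Y
x(W) = √5*√W/2 (x(W) = √(W + W*(¼)) = √(W + W/4) = √(5*W/4) = √5*√W/2)
w = 5
((x(S(-3))*w - 4) - 1*14)² = (((√5*√(4*(-3))/2)*5 - 4) - 1*14)² = (((√5*√(-12)/2)*5 - 4) - 14)² = (((√5*(2*I*√3)/2)*5 - 4) - 14)² = (((I*√15)*5 - 4) - 14)² = ((5*I*√15 - 4) - 14)² = ((-4 + 5*I*√15) - 14)² = (-18 + 5*I*√15)²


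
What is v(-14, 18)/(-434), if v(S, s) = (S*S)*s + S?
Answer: -251/31 ≈ -8.0968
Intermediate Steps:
v(S, s) = S + s*S² (v(S, s) = S²*s + S = s*S² + S = S + s*S²)
v(-14, 18)/(-434) = -14*(1 - 14*18)/(-434) = -14*(1 - 252)*(-1/434) = -14*(-251)*(-1/434) = 3514*(-1/434) = -251/31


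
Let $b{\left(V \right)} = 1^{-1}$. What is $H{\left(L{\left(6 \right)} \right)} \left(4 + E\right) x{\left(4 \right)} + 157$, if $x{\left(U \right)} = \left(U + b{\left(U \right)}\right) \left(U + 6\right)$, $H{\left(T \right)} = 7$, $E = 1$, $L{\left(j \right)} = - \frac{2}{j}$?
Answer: $1907$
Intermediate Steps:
$b{\left(V \right)} = 1$
$x{\left(U \right)} = \left(1 + U\right) \left(6 + U\right)$ ($x{\left(U \right)} = \left(U + 1\right) \left(U + 6\right) = \left(1 + U\right) \left(6 + U\right)$)
$H{\left(L{\left(6 \right)} \right)} \left(4 + E\right) x{\left(4 \right)} + 157 = 7 \left(4 + 1\right) \left(6 + 4^{2} + 7 \cdot 4\right) + 157 = 7 \cdot 5 \left(6 + 16 + 28\right) + 157 = 7 \cdot 5 \cdot 50 + 157 = 7 \cdot 250 + 157 = 1750 + 157 = 1907$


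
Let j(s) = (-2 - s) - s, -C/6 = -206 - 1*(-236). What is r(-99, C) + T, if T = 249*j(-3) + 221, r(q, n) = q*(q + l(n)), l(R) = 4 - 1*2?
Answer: 10820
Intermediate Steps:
C = -180 (C = -6*(-206 - 1*(-236)) = -6*(-206 + 236) = -6*30 = -180)
l(R) = 2 (l(R) = 4 - 2 = 2)
r(q, n) = q*(2 + q) (r(q, n) = q*(q + 2) = q*(2 + q))
j(s) = -2 - 2*s
T = 1217 (T = 249*(-2 - 2*(-3)) + 221 = 249*(-2 + 6) + 221 = 249*4 + 221 = 996 + 221 = 1217)
r(-99, C) + T = -99*(2 - 99) + 1217 = -99*(-97) + 1217 = 9603 + 1217 = 10820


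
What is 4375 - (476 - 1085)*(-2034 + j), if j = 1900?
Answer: -77231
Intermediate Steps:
4375 - (476 - 1085)*(-2034 + j) = 4375 - (476 - 1085)*(-2034 + 1900) = 4375 - (-609)*(-134) = 4375 - 1*81606 = 4375 - 81606 = -77231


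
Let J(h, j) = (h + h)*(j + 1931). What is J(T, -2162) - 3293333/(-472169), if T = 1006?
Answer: -219447637135/472169 ≈ -4.6477e+5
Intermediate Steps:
J(h, j) = 2*h*(1931 + j) (J(h, j) = (2*h)*(1931 + j) = 2*h*(1931 + j))
J(T, -2162) - 3293333/(-472169) = 2*1006*(1931 - 2162) - 3293333/(-472169) = 2*1006*(-231) - 3293333*(-1)/472169 = -464772 - 1*(-3293333/472169) = -464772 + 3293333/472169 = -219447637135/472169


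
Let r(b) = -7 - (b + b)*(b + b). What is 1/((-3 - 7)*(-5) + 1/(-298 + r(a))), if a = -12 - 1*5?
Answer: 1461/73049 ≈ 0.020000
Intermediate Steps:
a = -17 (a = -12 - 5 = -17)
r(b) = -7 - 4*b**2 (r(b) = -7 - 2*b*2*b = -7 - 4*b**2)
1/((-3 - 7)*(-5) + 1/(-298 + r(a))) = 1/((-3 - 7)*(-5) + 1/(-298 + (-7 - 4*(-17)**2))) = 1/(-10*(-5) + 1/(-298 + (-7 - 4*289))) = 1/(50 + 1/(-298 + (-7 - 1156))) = 1/(50 + 1/(-298 - 1163)) = 1/(50 + 1/(-1461)) = 1/(50 - 1/1461) = 1/(73049/1461) = 1461/73049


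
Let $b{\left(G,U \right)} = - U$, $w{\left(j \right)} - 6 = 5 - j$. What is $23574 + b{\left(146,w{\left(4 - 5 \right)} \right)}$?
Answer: $23562$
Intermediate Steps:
$w{\left(j \right)} = 11 - j$ ($w{\left(j \right)} = 6 - \left(-5 + j\right) = 11 - j$)
$23574 + b{\left(146,w{\left(4 - 5 \right)} \right)} = 23574 - \left(11 - \left(4 - 5\right)\right) = 23574 - \left(11 - -1\right) = 23574 - \left(11 + 1\right) = 23574 - 12 = 23562$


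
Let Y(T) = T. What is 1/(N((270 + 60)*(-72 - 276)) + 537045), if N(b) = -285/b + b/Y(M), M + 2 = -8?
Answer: 7656/4199538043 ≈ 1.8231e-6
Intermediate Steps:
M = -10 (M = -2 - 8 = -10)
N(b) = -285/b - b/10 (N(b) = -285/b + b/(-10) = -285/b + b*(-1/10) = -285/b - b/10)
1/(N((270 + 60)*(-72 - 276)) + 537045) = 1/((-285*1/((-72 - 276)*(270 + 60)) - (270 + 60)*(-72 - 276)/10) + 537045) = 1/((-285/(330*(-348)) - 33*(-348)) + 537045) = 1/((-285/(-114840) - 1/10*(-114840)) + 537045) = 1/((-285*(-1/114840) + 11484) + 537045) = 1/((19/7656 + 11484) + 537045) = 1/(87921523/7656 + 537045) = 1/(4199538043/7656) = 7656/4199538043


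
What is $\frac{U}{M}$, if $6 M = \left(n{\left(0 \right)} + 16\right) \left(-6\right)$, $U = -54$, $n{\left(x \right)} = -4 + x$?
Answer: $\frac{9}{2} \approx 4.5$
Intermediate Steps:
$M = -12$ ($M = \frac{\left(\left(-4 + 0\right) + 16\right) \left(-6\right)}{6} = \frac{\left(-4 + 16\right) \left(-6\right)}{6} = \frac{12 \left(-6\right)}{6} = \frac{1}{6} \left(-72\right) = -12$)
$\frac{U}{M} = - \frac{54}{-12} = \left(-54\right) \left(- \frac{1}{12}\right) = \frac{9}{2}$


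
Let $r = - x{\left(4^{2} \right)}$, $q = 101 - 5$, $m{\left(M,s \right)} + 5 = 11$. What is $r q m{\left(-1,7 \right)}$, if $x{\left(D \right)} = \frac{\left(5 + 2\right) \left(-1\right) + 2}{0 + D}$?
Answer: $180$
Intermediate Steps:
$m{\left(M,s \right)} = 6$ ($m{\left(M,s \right)} = -5 + 11 = 6$)
$q = 96$ ($q = 101 - 5 = 96$)
$x{\left(D \right)} = - \frac{5}{D}$ ($x{\left(D \right)} = \frac{7 \left(-1\right) + 2}{D} = \frac{-7 + 2}{D} = - \frac{5}{D}$)
$r = \frac{5}{16}$ ($r = - \frac{-5}{4^{2}} = - \frac{-5}{16} = \left(-1\right) \left(- \frac{5}{16}\right) = \frac{5}{16} \approx 0.3125$)
$r q m{\left(-1,7 \right)} = \frac{5}{16} \cdot 96 \cdot 6 = 30 \cdot 6 = 180$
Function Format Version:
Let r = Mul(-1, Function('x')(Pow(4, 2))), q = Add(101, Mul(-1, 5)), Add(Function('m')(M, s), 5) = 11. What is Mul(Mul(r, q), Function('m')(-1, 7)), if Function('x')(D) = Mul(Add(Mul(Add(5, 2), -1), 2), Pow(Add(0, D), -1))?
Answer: 180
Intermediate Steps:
Function('m')(M, s) = 6 (Function('m')(M, s) = Add(-5, 11) = 6)
q = 96 (q = Add(101, -5) = 96)
Function('x')(D) = Mul(-5, Pow(D, -1)) (Function('x')(D) = Mul(Add(Mul(7, -1), 2), Pow(D, -1)) = Mul(Add(-7, 2), Pow(D, -1)) = Mul(-5, Pow(D, -1)))
r = Rational(5, 16) (r = Mul(-1, Mul(-5, Pow(Pow(4, 2), -1))) = Mul(-1, Mul(-5, Pow(16, -1))) = Mul(-1, Mul(-5, Rational(1, 16))) = Mul(-1, Rational(-5, 16)) = Rational(5, 16) ≈ 0.31250)
Mul(Mul(r, q), Function('m')(-1, 7)) = Mul(Mul(Rational(5, 16), 96), 6) = Mul(30, 6) = 180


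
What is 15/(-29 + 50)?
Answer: 5/7 ≈ 0.71429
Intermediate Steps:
15/(-29 + 50) = 15/21 = (1/21)*15 = 5/7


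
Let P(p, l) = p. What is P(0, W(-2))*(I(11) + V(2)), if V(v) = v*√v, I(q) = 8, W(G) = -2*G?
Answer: 0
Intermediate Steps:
V(v) = v^(3/2)
P(0, W(-2))*(I(11) + V(2)) = 0*(8 + 2^(3/2)) = 0*(8 + 2*√2) = 0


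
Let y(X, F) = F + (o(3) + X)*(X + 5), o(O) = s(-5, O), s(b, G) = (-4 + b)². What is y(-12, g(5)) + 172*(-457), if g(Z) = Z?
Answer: -79082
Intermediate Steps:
o(O) = 81 (o(O) = (-4 - 5)² = (-9)² = 81)
y(X, F) = F + (5 + X)*(81 + X) (y(X, F) = F + (81 + X)*(X + 5) = F + (81 + X)*(5 + X) = F + (5 + X)*(81 + X))
y(-12, g(5)) + 172*(-457) = (405 + 5 + (-12)² + 86*(-12)) + 172*(-457) = (405 + 5 + 144 - 1032) - 78604 = -478 - 78604 = -79082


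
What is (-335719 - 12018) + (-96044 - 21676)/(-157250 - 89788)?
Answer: -14317355881/41173 ≈ -3.4774e+5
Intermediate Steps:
(-335719 - 12018) + (-96044 - 21676)/(-157250 - 89788) = -347737 - 117720/(-247038) = -347737 - 117720*(-1/247038) = -347737 + 19620/41173 = -14317355881/41173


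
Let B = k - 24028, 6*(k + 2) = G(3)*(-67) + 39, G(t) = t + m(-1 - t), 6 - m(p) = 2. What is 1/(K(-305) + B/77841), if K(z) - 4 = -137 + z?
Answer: -233523/102355379 ≈ -0.0022815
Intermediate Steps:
m(p) = 4 (m(p) = 6 - 1*2 = 6 - 2 = 4)
G(t) = 4 + t (G(t) = t + 4 = 4 + t)
k = -221/3 (k = -2 + ((4 + 3)*(-67) + 39)/6 = -2 + (7*(-67) + 39)/6 = -2 + (-469 + 39)/6 = -2 + (⅙)*(-430) = -2 - 215/3 = -221/3 ≈ -73.667)
K(z) = -133 + z (K(z) = 4 + (-137 + z) = -133 + z)
B = -72305/3 (B = -221/3 - 24028 = -72305/3 ≈ -24102.)
1/(K(-305) + B/77841) = 1/((-133 - 305) - 72305/3/77841) = 1/(-438 - 72305/3*1/77841) = 1/(-438 - 72305/233523) = 1/(-102355379/233523) = -233523/102355379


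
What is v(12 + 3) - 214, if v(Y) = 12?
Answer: -202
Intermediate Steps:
v(12 + 3) - 214 = 12 - 214 = -202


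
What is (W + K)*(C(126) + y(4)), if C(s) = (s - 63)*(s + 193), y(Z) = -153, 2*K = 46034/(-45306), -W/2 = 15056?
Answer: -1511619236212/2517 ≈ -6.0056e+8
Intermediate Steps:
W = -30112 (W = -2*15056 = -30112)
K = -23017/45306 (K = (46034/(-45306))/2 = (46034*(-1/45306))/2 = (½)*(-23017/22653) = -23017/45306 ≈ -0.50803)
C(s) = (-63 + s)*(193 + s)
(W + K)*(C(126) + y(4)) = (-30112 - 23017/45306)*((-12159 + 126² + 130*126) - 153) = -1364277289*((-12159 + 15876 + 16380) - 153)/45306 = -1364277289*(20097 - 153)/45306 = -1364277289/45306*19944 = -1511619236212/2517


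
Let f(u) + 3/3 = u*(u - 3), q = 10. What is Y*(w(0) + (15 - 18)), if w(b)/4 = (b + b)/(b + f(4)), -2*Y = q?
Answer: 15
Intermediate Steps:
Y = -5 (Y = -½*10 = -5)
f(u) = -1 + u*(-3 + u) (f(u) = -1 + u*(u - 3) = -1 + u*(-3 + u))
w(b) = 8*b/(3 + b) (w(b) = 4*((b + b)/(b + (-1 + 4² - 3*4))) = 4*((2*b)/(b + (-1 + 16 - 12))) = 4*((2*b)/(b + 3)) = 4*((2*b)/(3 + b)) = 4*(2*b/(3 + b)) = 8*b/(3 + b))
Y*(w(0) + (15 - 18)) = -5*(8*0/(3 + 0) + (15 - 18)) = -5*(8*0/3 - 3) = -5*(8*0*(⅓) - 3) = -5*(0 - 3) = -5*(-3) = 15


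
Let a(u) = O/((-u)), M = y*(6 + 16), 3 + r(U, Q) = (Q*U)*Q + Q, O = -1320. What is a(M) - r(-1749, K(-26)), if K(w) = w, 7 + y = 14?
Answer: 8276531/7 ≈ 1.1824e+6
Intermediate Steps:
y = 7 (y = -7 + 14 = 7)
r(U, Q) = -3 + Q + U*Q² (r(U, Q) = -3 + ((Q*U)*Q + Q) = -3 + (U*Q² + Q) = -3 + (Q + U*Q²) = -3 + Q + U*Q²)
M = 154 (M = 7*(6 + 16) = 7*22 = 154)
a(u) = 1320/u (a(u) = -1320*(-1/u) = -(-1320)/u = 1320/u)
a(M) - r(-1749, K(-26)) = 1320/154 - (-3 - 26 - 1749*(-26)²) = 1320*(1/154) - (-3 - 26 - 1749*676) = 60/7 - (-3 - 26 - 1182324) = 60/7 - 1*(-1182353) = 60/7 + 1182353 = 8276531/7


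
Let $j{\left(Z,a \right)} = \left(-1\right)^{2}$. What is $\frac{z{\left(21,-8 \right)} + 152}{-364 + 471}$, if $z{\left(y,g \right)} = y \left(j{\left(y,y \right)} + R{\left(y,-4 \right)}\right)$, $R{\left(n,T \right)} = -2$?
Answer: $\frac{131}{107} \approx 1.2243$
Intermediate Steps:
$j{\left(Z,a \right)} = 1$
$z{\left(y,g \right)} = - y$ ($z{\left(y,g \right)} = y \left(1 - 2\right) = y \left(-1\right) = - y$)
$\frac{z{\left(21,-8 \right)} + 152}{-364 + 471} = \frac{\left(-1\right) 21 + 152}{-364 + 471} = \frac{-21 + 152}{107} = 131 \cdot \frac{1}{107} = \frac{131}{107}$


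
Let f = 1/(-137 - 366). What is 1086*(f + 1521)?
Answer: 830857332/503 ≈ 1.6518e+6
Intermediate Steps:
f = -1/503 (f = 1/(-503) = -1/503 ≈ -0.0019881)
1086*(f + 1521) = 1086*(-1/503 + 1521) = 1086*(765062/503) = 830857332/503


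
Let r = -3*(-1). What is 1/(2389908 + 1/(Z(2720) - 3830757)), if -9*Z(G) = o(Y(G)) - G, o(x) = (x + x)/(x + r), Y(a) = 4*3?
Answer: 172370473/411949572386439 ≈ 4.1843e-7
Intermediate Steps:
Y(a) = 12
r = 3
o(x) = 2*x/(3 + x) (o(x) = (x + x)/(x + 3) = (2*x)/(3 + x) = 2*x/(3 + x))
Z(G) = -8/45 + G/9 (Z(G) = -(2*12/(3 + 12) - G)/9 = -(2*12/15 - G)/9 = -(2*12*(1/15) - G)/9 = -(8/5 - G)/9 = -8/45 + G/9)
1/(2389908 + 1/(Z(2720) - 3830757)) = 1/(2389908 + 1/((-8/45 + (⅑)*2720) - 3830757)) = 1/(2389908 + 1/((-8/45 + 2720/9) - 3830757)) = 1/(2389908 + 1/(13592/45 - 3830757)) = 1/(2389908 + 1/(-172370473/45)) = 1/(2389908 - 45/172370473) = 1/(411949572386439/172370473) = 172370473/411949572386439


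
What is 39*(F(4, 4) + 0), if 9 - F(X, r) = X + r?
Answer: 39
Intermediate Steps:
F(X, r) = 9 - X - r (F(X, r) = 9 - (X + r) = 9 + (-X - r) = 9 - X - r)
39*(F(4, 4) + 0) = 39*((9 - 1*4 - 1*4) + 0) = 39*((9 - 4 - 4) + 0) = 39*(1 + 0) = 39*1 = 39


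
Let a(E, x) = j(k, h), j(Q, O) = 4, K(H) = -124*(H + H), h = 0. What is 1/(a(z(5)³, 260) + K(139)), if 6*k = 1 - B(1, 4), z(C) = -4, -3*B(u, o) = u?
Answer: -1/34468 ≈ -2.9012e-5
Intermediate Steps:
B(u, o) = -u/3
K(H) = -248*H
k = 2/9 (k = (1 - (-1)/3)/6 = (1 - 1*(-⅓))/6 = (1 + ⅓)/6 = (⅙)*(4/3) = 2/9 ≈ 0.22222)
a(E, x) = 4
1/(a(z(5)³, 260) + K(139)) = 1/(4 - 248*139) = 1/(4 - 34472) = 1/(-34468) = -1/34468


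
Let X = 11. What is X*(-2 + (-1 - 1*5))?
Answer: -88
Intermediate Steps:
X*(-2 + (-1 - 1*5)) = 11*(-2 + (-1 - 1*5)) = 11*(-2 + (-1 - 5)) = 11*(-2 - 6) = 11*(-8) = -88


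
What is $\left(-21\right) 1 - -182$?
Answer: $161$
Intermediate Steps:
$\left(-21\right) 1 - -182 = -21 + 182 = 161$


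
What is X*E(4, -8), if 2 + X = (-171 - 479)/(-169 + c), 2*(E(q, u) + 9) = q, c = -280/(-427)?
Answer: -19112/1467 ≈ -13.028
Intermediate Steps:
c = 40/61 (c = -280*(-1/427) = 40/61 ≈ 0.65574)
E(q, u) = -9 + q/2
X = 19112/10269 (X = -2 + (-171 - 479)/(-169 + 40/61) = -2 - 650/(-10269/61) = -2 - 650*(-61/10269) = -2 + 39650/10269 = 19112/10269 ≈ 1.8611)
X*E(4, -8) = 19112*(-9 + (½)*4)/10269 = 19112*(-9 + 2)/10269 = (19112/10269)*(-7) = -19112/1467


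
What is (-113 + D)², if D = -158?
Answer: 73441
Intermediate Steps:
(-113 + D)² = (-113 - 158)² = (-271)² = 73441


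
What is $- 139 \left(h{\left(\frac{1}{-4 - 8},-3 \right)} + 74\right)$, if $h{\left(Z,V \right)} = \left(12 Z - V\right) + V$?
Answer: $-10147$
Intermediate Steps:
$h{\left(Z,V \right)} = 12 Z$ ($h{\left(Z,V \right)} = \left(- V + 12 Z\right) + V = 12 Z$)
$- 139 \left(h{\left(\frac{1}{-4 - 8},-3 \right)} + 74\right) = - 139 \left(\frac{12}{-4 - 8} + 74\right) = - 139 \left(\frac{12}{-12} + 74\right) = - 139 \left(12 \left(- \frac{1}{12}\right) + 74\right) = - 139 \left(-1 + 74\right) = \left(-139\right) 73 = -10147$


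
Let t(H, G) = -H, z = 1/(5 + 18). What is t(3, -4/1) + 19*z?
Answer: -50/23 ≈ -2.1739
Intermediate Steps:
z = 1/23 ≈ 0.043478
t(3, -4/1) + 19*z = -1*3 + 19*(1/23) = -3 + 19/23 = -50/23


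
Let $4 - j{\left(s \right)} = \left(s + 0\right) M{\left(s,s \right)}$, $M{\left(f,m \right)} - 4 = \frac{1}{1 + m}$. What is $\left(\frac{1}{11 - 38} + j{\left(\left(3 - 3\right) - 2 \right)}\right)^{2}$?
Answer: $\frac{72361}{729} \approx 99.261$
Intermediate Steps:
$M{\left(f,m \right)} = 4 + \frac{1}{1 + m}$
$j{\left(s \right)} = 4 - \frac{s \left(5 + 4 s\right)}{1 + s}$ ($j{\left(s \right)} = 4 - \left(s + 0\right) \frac{5 + 4 s}{1 + s} = 4 - s \frac{5 + 4 s}{1 + s} = 4 - \frac{s \left(5 + 4 s\right)}{1 + s}$)
$\left(\frac{1}{11 - 38} + j{\left(\left(3 - 3\right) - 2 \right)}\right)^{2} = \left(\frac{1}{11 - 38} + \frac{4 - \left(\left(3 - 3\right) - 2\right) - 4 \left(\left(3 - 3\right) - 2\right)^{2}}{1 + \left(\left(3 - 3\right) - 2\right)}\right)^{2} = \left(\frac{1}{11 - 38} + \frac{4 - \left(0 - 2\right) - 4 \left(0 - 2\right)^{2}}{1 + \left(0 - 2\right)}\right)^{2} = \left(\frac{1}{11 - 38} + \frac{4 - -2 - 4 \left(-2\right)^{2}}{1 - 2}\right)^{2} = \left(\frac{1}{-27} + \frac{4 + 2 - 16}{-1}\right)^{2} = \left(- \frac{1}{27} - \left(4 + 2 - 16\right)\right)^{2} = \left(- \frac{1}{27} - -10\right)^{2} = \left(- \frac{1}{27} + 10\right)^{2} = \left(\frac{269}{27}\right)^{2} = \frac{72361}{729}$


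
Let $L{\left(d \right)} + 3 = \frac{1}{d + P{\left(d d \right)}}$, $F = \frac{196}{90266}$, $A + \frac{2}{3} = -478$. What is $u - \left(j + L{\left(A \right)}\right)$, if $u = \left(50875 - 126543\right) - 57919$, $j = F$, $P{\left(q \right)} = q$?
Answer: $- \frac{12406500095150957}{92874145804} \approx -1.3358 \cdot 10^{5}$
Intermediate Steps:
$A = - \frac{1436}{3}$ ($A = - \frac{2}{3} - 478 = - \frac{1436}{3} \approx -478.67$)
$F = \frac{98}{45133}$ ($F = 196 \cdot \frac{1}{90266} = \frac{98}{45133} \approx 0.0021714$)
$L{\left(d \right)} = -3 + \frac{1}{d + d^{2}}$ ($L{\left(d \right)} = -3 + \frac{1}{d + d d} = -3 + \frac{1}{d + d^{2}}$)
$j = \frac{98}{45133} \approx 0.0021714$
$u = -133587$ ($u = -75668 - 57919 = -133587$)
$u - \left(j + L{\left(A \right)}\right) = -133587 - \left(\frac{98}{45133} + \frac{1 - -1436 - 3 \left(- \frac{1436}{3}\right)^{2}}{\left(- \frac{1436}{3}\right) \left(1 - \frac{1436}{3}\right)}\right) = -133587 - \left(\frac{98}{45133} - \frac{3 \left(1 + 1436 - \frac{2062096}{3}\right)}{1436 \left(- \frac{1433}{3}\right)}\right) = -133587 - \left(\frac{98}{45133} - - \frac{9 \left(1 + 1436 - \frac{2062096}{3}\right)}{2057788}\right) = -133587 - \left(\frac{98}{45133} - \left(- \frac{9}{2057788}\right) \left(- \frac{2057785}{3}\right)\right) = -133587 - \left(\frac{98}{45133} - \frac{6173355}{2057788}\right) = -133587 - - \frac{278420367991}{92874145804} = -133587 + \frac{278420367991}{92874145804} = - \frac{12406500095150957}{92874145804}$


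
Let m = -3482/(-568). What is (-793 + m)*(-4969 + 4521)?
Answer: 25028752/71 ≈ 3.5252e+5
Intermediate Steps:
m = 1741/284 (m = -3482*(-1/568) = 1741/284 ≈ 6.1303)
(-793 + m)*(-4969 + 4521) = (-793 + 1741/284)*(-4969 + 4521) = -223471/284*(-448) = 25028752/71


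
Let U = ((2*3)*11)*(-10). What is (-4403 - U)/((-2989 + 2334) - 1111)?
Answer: 3743/1766 ≈ 2.1195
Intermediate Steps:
U = -660 (U = (6*11)*(-10) = 66*(-10) = -660)
(-4403 - U)/((-2989 + 2334) - 1111) = (-4403 - 1*(-660))/((-2989 + 2334) - 1111) = (-4403 + 660)/(-655 - 1111) = -3743/(-1766) = -3743*(-1/1766) = 3743/1766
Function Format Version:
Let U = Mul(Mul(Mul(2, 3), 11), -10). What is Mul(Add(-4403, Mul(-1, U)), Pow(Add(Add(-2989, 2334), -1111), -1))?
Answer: Rational(3743, 1766) ≈ 2.1195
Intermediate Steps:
U = -660 (U = Mul(Mul(6, 11), -10) = Mul(66, -10) = -660)
Mul(Add(-4403, Mul(-1, U)), Pow(Add(Add(-2989, 2334), -1111), -1)) = Mul(Add(-4403, Mul(-1, -660)), Pow(Add(Add(-2989, 2334), -1111), -1)) = Mul(Add(-4403, 660), Pow(Add(-655, -1111), -1)) = Mul(-3743, Pow(-1766, -1)) = Mul(-3743, Rational(-1, 1766)) = Rational(3743, 1766)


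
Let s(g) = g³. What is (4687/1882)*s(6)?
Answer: 506196/941 ≈ 537.93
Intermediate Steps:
(4687/1882)*s(6) = (4687/1882)*6³ = (4687*(1/1882))*216 = (4687/1882)*216 = 506196/941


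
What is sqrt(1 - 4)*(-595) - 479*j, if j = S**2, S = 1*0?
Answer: -595*I*sqrt(3) ≈ -1030.6*I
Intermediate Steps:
S = 0
j = 0 (j = 0**2 = 0)
sqrt(1 - 4)*(-595) - 479*j = sqrt(1 - 4)*(-595) - 479*0 = sqrt(-3)*(-595) + 0 = (I*sqrt(3))*(-595) + 0 = -595*I*sqrt(3) + 0 = -595*I*sqrt(3)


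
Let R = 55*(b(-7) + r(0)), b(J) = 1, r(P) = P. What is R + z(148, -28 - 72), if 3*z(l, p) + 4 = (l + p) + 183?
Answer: 392/3 ≈ 130.67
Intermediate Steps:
z(l, p) = 179/3 + l/3 + p/3 (z(l, p) = -4/3 + ((l + p) + 183)/3 = -4/3 + (183 + l + p)/3 = -4/3 + (61 + l/3 + p/3) = 179/3 + l/3 + p/3)
R = 55 (R = 55*(1 + 0) = 55*1 = 55)
R + z(148, -28 - 72) = 55 + (179/3 + (1/3)*148 + (-28 - 72)/3) = 55 + (179/3 + 148/3 + (1/3)*(-100)) = 55 + (179/3 + 148/3 - 100/3) = 55 + 227/3 = 392/3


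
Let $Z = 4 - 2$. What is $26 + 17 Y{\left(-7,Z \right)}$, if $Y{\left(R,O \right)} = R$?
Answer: $-93$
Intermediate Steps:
$Z = 2$ ($Z = 4 - 2 = 2$)
$26 + 17 Y{\left(-7,Z \right)} = 26 + 17 \left(-7\right) = 26 - 119 = -93$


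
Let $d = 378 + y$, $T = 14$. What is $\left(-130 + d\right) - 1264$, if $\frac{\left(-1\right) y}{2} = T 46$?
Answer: $-2304$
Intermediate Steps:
$y = -1288$ ($y = - 2 \cdot 14 \cdot 46 = \left(-2\right) 644 = -1288$)
$d = -910$ ($d = 378 - 1288 = -910$)
$\left(-130 + d\right) - 1264 = \left(-130 - 910\right) - 1264 = -1040 - 1264 = -2304$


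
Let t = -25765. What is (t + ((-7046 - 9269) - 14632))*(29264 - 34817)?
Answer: 314921736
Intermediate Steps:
(t + ((-7046 - 9269) - 14632))*(29264 - 34817) = (-25765 + ((-7046 - 9269) - 14632))*(29264 - 34817) = (-25765 + (-16315 - 14632))*(-5553) = (-25765 - 30947)*(-5553) = -56712*(-5553) = 314921736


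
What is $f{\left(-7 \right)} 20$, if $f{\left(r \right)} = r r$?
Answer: $980$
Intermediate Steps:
$f{\left(r \right)} = r^{2}$
$f{\left(-7 \right)} 20 = \left(-7\right)^{2} \cdot 20 = 49 \cdot 20 = 980$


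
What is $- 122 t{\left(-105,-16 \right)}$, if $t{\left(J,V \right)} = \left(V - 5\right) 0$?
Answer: $0$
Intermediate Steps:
$t{\left(J,V \right)} = 0$ ($t{\left(J,V \right)} = \left(-5 + V\right) 0 = 0$)
$- 122 t{\left(-105,-16 \right)} = \left(-122\right) 0 = 0$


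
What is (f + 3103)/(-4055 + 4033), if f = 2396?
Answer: -5499/22 ≈ -249.95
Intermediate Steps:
(f + 3103)/(-4055 + 4033) = (2396 + 3103)/(-4055 + 4033) = 5499/(-22) = 5499*(-1/22) = -5499/22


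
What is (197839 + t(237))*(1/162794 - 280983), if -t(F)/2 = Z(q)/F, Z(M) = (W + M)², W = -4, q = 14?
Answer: -2144750812721187143/38582178 ≈ -5.5589e+10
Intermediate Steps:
Z(M) = (-4 + M)²
t(F) = -200/F (t(F) = -2*(-4 + 14)²/F = -2*10²/F = -200/F)
(197839 + t(237))*(1/162794 - 280983) = (197839 - 200/237)*(1/162794 - 280983) = (197839 - 200*1/237)*(1/162794 - 280983) = (197839 - 200/237)*(-45742346501/162794) = (46887643/237)*(-45742346501/162794) = -2144750812721187143/38582178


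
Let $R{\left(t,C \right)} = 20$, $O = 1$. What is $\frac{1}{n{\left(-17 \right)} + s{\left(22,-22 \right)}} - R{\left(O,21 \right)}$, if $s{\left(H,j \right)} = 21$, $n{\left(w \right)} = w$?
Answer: $- \frac{79}{4} \approx -19.75$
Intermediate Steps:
$\frac{1}{n{\left(-17 \right)} + s{\left(22,-22 \right)}} - R{\left(O,21 \right)} = \frac{1}{-17 + 21} - 20 = \frac{1}{4} - 20 = - \frac{79}{4}$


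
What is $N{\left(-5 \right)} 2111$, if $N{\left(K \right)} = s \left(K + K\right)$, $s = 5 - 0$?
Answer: $-105550$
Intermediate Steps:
$s = 5$ ($s = 5 + 0 = 5$)
$N{\left(K \right)} = 10 K$ ($N{\left(K \right)} = 5 \left(K + K\right) = 5 \cdot 2 K = 10 K$)
$N{\left(-5 \right)} 2111 = 10 \left(-5\right) 2111 = \left(-50\right) 2111 = -105550$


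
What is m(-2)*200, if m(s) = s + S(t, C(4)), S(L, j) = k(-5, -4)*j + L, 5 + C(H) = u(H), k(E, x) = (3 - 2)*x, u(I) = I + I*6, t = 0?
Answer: -18800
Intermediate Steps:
u(I) = 7*I (u(I) = I + 6*I = 7*I)
k(E, x) = x (k(E, x) = 1*x = x)
C(H) = -5 + 7*H
S(L, j) = L - 4*j (S(L, j) = -4*j + L = L - 4*j)
m(s) = -92 + s (m(s) = s + (0 - 4*(-5 + 7*4)) = s + (0 - 4*(-5 + 28)) = s + (0 - 4*23) = s + (0 - 92) = s - 92 = -92 + s)
m(-2)*200 = (-92 - 2)*200 = -94*200 = -18800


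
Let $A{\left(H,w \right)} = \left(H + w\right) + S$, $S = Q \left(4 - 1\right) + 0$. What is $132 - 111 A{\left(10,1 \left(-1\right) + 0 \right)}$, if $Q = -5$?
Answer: $798$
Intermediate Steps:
$S = -15$ ($S = - 5 \left(4 - 1\right) + 0 = \left(-5\right) 3 + 0 = -15 + 0 = -15$)
$A{\left(H,w \right)} = -15 + H + w$ ($A{\left(H,w \right)} = \left(H + w\right) - 15 = -15 + H + w$)
$132 - 111 A{\left(10,1 \left(-1\right) + 0 \right)} = 132 - 111 \left(-15 + 10 + \left(1 \left(-1\right) + 0\right)\right) = 132 - 111 \left(-15 + 10 + \left(-1 + 0\right)\right) = 132 - 111 \left(-15 + 10 - 1\right) = 132 - -666 = 132 + 666 = 798$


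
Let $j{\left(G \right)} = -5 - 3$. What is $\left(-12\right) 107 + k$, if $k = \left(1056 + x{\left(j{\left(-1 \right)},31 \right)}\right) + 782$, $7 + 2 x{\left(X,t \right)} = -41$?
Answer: $530$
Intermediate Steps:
$j{\left(G \right)} = -8$
$x{\left(X,t \right)} = -24$ ($x{\left(X,t \right)} = - \frac{7}{2} + \frac{1}{2} \left(-41\right) = - \frac{7}{2} - \frac{41}{2} = -24$)
$k = 1814$ ($k = \left(1056 - 24\right) + 782 = 1032 + 782 = 1814$)
$\left(-12\right) 107 + k = \left(-12\right) 107 + 1814 = -1284 + 1814 = 530$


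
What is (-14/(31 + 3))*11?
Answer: -77/17 ≈ -4.5294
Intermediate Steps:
(-14/(31 + 3))*11 = (-14/34)*11 = ((1/34)*(-14))*11 = -7/17*11 = -77/17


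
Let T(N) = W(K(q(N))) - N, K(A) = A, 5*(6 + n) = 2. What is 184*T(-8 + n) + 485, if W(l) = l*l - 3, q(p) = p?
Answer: 911701/25 ≈ 36468.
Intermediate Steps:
n = -28/5 (n = -6 + (1/5)*2 = -6 + 2/5 = -28/5 ≈ -5.6000)
W(l) = -3 + l**2 (W(l) = l**2 - 3 = -3 + l**2)
T(N) = -3 + N**2 - N (T(N) = (-3 + N**2) - N = -3 + N**2 - N)
184*T(-8 + n) + 485 = 184*(-3 + (-8 - 28/5)**2 - (-8 - 28/5)) + 485 = 184*(-3 + (-68/5)**2 - 1*(-68/5)) + 485 = 184*(-3 + 4624/25 + 68/5) + 485 = 184*(4889/25) + 485 = 899576/25 + 485 = 911701/25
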